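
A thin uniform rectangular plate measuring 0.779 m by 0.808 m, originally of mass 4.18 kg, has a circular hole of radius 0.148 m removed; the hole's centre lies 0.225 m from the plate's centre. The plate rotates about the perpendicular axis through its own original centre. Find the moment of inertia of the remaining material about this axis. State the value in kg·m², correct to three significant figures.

Unpierced body about its centre: I₀ = (1/12)M(a²+b²) = (1/12)(4.18)[(0.779)² + (0.808)²] = 0.4388 kg·m².
The removed disk has mass m = M·πr²/(ab) = (4.18)·π(0.148)²/(0.779·0.808) = 0.45698 kg (same uniform areal density).
Its moment of inertia about the rotation axis (parallel-axis theorem): I_hole = (1/2)mr² + md² = (1/2)(0.45698)(0.148)² + (0.45698)(0.225)² = 0.02814 kg·m².
Treating the hole as negative mass, I = I₀ − I_hole = 0.4388 − 0.02814 = 0.41066 kg·m².

0.411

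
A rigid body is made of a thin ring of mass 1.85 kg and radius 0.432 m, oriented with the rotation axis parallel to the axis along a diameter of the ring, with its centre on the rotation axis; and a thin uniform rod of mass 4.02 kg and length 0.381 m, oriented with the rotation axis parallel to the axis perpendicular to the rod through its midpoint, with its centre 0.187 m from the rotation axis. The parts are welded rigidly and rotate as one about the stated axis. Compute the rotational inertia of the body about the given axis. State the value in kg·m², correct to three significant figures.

0.362

Thin ring: I_cm = (1/2)MR² = (1/2)(1.85)(0.432)² = 0.17263 kg·m²; axis through the centre, so I = 0.17263 kg·m².
Thin rod: I_cm = (1/12)ML² = (1/12)(4.02)(0.381)² = 0.048629 kg·m²; centre at d = 0.187 m, so I = I_cm + Md² gives I = 0.048629 + (4.02)(0.187)² = 0.1892 kg·m².
Total I = 0.17263 + 0.1892 = 0.36183 kg·m².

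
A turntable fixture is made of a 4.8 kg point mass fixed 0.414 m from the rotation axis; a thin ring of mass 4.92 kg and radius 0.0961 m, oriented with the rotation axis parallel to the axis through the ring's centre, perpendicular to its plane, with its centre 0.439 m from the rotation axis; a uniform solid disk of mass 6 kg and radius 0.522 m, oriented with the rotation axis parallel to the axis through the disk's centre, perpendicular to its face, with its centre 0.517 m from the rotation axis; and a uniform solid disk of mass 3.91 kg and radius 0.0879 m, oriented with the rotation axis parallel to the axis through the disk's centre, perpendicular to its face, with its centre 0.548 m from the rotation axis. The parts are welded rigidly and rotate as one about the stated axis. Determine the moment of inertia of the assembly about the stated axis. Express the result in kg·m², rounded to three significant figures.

Point mass: I_cm = 0; centre at d = 0.414 m, so the parallel axis theorem gives I = 0 + (4.8)(0.414)² = 0.8227 kg·m².
Thin ring: I_cm = MR² = (4.92)(0.0961)² = 0.045437 kg·m²; centre at d = 0.439 m, so the parallel axis theorem gives I = 0.045437 + (4.92)(0.439)² = 0.99362 kg·m².
Solid disk: I_cm = (1/2)MR² = (1/2)(6)(0.522)² = 0.81745 kg·m²; centre at d = 0.517 m, so the parallel axis theorem gives I = 0.81745 + (6)(0.517)² = 2.4212 kg·m².
Solid disk: I_cm = (1/2)MR² = (1/2)(3.91)(0.0879)² = 0.015105 kg·m²; centre at d = 0.548 m, so the parallel axis theorem gives I = 0.015105 + (3.91)(0.548)² = 1.1893 kg·m².
Total I = 0.8227 + 0.99362 + 2.4212 + 1.1893 = 5.4268 kg·m².

5.43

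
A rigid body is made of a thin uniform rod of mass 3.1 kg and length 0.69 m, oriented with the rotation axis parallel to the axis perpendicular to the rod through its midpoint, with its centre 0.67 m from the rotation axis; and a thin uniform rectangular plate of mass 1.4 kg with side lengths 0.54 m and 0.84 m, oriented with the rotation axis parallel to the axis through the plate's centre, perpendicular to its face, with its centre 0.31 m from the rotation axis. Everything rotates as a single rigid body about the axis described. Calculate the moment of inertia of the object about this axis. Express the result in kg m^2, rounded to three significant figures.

1.77

Thin rod: I_cm = (1/12)ML² = (1/12)(3.1)(0.69)² = 0.12299 kg m^2; centre at d = 0.67 m, so the parallel axis theorem gives I = 0.12299 + (3.1)(0.67)² = 1.5146 kg m^2.
Rectangular plate: I_cm = (1/12)M(a²+b²) = (1/12)(1.4)[(0.54)² + (0.84)²] = 0.11634 kg m^2; centre at d = 0.31 m, so the parallel axis theorem gives I = 0.11634 + (1.4)(0.31)² = 0.25088 kg m^2.
Total I = 1.5146 + 0.25088 = 1.7655 kg m^2.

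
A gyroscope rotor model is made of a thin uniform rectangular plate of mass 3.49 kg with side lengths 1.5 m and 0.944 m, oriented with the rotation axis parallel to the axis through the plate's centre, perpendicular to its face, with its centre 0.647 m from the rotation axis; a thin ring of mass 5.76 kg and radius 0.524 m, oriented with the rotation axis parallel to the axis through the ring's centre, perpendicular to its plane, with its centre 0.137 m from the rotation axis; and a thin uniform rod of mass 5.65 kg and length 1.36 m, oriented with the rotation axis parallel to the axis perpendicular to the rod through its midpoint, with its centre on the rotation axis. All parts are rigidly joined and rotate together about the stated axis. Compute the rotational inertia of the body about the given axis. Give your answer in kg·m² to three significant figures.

Rectangular plate: I_cm = (1/12)M(a²+b²) = (1/12)(3.49)[(1.5)² + (0.944)²] = 0.91355 kg·m²; centre at d = 0.647 m, so I = I_cm + Md² gives I = 0.91355 + (3.49)(0.647)² = 2.3745 kg·m².
Thin ring: I_cm = MR² = (5.76)(0.524)² = 1.5816 kg·m²; centre at d = 0.137 m, so I = I_cm + Md² gives I = 1.5816 + (5.76)(0.137)² = 1.6897 kg·m².
Thin rod: I_cm = (1/12)ML² = (1/12)(5.65)(1.36)² = 0.87085 kg·m²; axis through the centre, so I = 0.87085 kg·m².
Total I = 2.3745 + 1.6897 + 0.87085 = 4.935 kg·m².

4.94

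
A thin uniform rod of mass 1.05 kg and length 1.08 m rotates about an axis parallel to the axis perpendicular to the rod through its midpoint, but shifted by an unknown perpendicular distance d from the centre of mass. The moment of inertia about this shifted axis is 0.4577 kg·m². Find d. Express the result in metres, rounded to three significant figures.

0.582

About the centre-of-mass axis, I_cm = (1/12)ML² = (1/12)(1.05)(1.08)² = 0.10206 kg·m².
Parallel axis theorem: I = I_cm + Md², so Md² = 0.4577 − 0.10206 = 0.35564 kg·m².
d = √(0.35564 / 1.05) = 0.58198 m.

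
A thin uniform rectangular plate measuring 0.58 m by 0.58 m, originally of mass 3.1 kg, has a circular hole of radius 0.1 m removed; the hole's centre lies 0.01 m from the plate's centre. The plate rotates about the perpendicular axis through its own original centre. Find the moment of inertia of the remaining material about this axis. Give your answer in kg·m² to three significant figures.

0.172

Unpierced body about its centre: I₀ = (1/12)M(a²+b²) = (1/12)(3.1)[(0.58)² + (0.58)²] = 0.17381 kg·m².
The removed disk has mass m = M·πr²/(ab) = (3.1)·π(0.1)²/(0.58·0.58) = 0.2895 kg (same uniform areal density).
Its moment of inertia about the rotation axis (parallel-axis theorem): I_hole = (1/2)mr² + md² = (1/2)(0.2895)(0.1)² + (0.2895)(0.01)² = 0.0014765 kg·m².
Treating the hole as negative mass, I = I₀ − I_hole = 0.17381 − 0.0014765 = 0.17233 kg·m².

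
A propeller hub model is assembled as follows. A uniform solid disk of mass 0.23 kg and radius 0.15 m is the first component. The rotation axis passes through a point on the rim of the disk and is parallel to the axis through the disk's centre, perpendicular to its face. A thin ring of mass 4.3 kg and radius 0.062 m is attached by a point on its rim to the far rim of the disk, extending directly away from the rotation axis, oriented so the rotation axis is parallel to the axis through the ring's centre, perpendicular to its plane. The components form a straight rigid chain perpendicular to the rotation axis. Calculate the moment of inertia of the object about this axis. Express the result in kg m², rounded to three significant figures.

Solid disk: I_cm = (1/2)MR² = (1/2)(0.23)(0.15)² = 0.0025875 kg m²; centre at d = 0.15 m, so the parallel axis theorem gives I = 0.0025875 + (0.23)(0.15)² = 0.0077625 kg m².
Thin ring: I_cm = MR² = (4.3)(0.062)² = 0.016529 kg m²; centre at d = 0.15 + 0.15 + 0.062 = 0.362 m, so the parallel axis theorem gives I = 0.016529 + (4.3)(0.362)² = 0.58002 kg m².
Total I = 0.0077625 + 0.58002 = 0.58778 kg m².

0.588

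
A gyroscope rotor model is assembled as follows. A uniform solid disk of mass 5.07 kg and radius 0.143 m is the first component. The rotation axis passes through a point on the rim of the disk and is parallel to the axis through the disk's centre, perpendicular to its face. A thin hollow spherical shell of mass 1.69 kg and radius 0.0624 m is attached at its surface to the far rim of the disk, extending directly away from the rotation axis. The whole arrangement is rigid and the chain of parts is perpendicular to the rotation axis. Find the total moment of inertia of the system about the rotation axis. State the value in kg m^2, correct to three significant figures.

Solid disk: I_cm = (1/2)MR² = (1/2)(5.07)(0.143)² = 0.051838 kg m^2; centre at d = 0.143 m, so the parallel axis theorem gives I = 0.051838 + (5.07)(0.143)² = 0.15551 kg m^2.
Spherical shell: I_cm = (2/3)MR² = (2/3)(1.69)(0.0624)² = 0.004387 kg m^2; centre at d = 0.143 + 0.143 + 0.0624 = 0.3484 m, so the parallel axis theorem gives I = 0.004387 + (1.69)(0.3484)² = 0.20952 kg m^2.
Total I = 0.15551 + 0.20952 = 0.36504 kg m^2.

0.365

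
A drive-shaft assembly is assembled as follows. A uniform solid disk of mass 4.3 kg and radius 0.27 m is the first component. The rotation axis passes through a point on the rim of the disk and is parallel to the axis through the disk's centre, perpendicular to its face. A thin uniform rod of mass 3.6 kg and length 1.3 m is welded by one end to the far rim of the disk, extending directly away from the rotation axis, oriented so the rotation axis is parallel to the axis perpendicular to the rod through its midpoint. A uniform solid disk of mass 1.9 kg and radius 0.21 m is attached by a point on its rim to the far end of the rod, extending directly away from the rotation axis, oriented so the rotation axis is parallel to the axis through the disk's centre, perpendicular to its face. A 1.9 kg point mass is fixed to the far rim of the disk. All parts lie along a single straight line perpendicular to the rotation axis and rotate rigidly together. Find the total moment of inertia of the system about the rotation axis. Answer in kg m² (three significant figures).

23.8

Solid disk: I_cm = (1/2)MR² = (1/2)(4.3)(0.27)² = 0.15674 kg m²; centre at d = 0.27 m, so I = I_cm + Md² gives I = 0.15674 + (4.3)(0.27)² = 0.47021 kg m².
Thin rod: I_cm = (1/12)ML² = (1/12)(3.6)(1.3)² = 0.507 kg m²; centre at d = 0.27 + 0.27 + 0.65 = 1.19 m, so I = I_cm + Md² gives I = 0.507 + (3.6)(1.19)² = 5.605 kg m².
Solid disk: I_cm = (1/2)MR² = (1/2)(1.9)(0.21)² = 0.041895 kg m²; centre at d = 0.27 + 0.27 + 0.65 + 0.65 + 0.21 = 2.05 m, so I = I_cm + Md² gives I = 0.041895 + (1.9)(2.05)² = 8.0266 kg m².
Point mass: I_cm = 0; centre at d = 0.27 + 0.27 + 0.65 + 0.65 + 0.21 + 0.21 = 2.26 m, so I = I_cm + Md² gives I = 0 + (1.9)(2.26)² = 9.7044 kg m².
Total I = 0.47021 + 5.605 + 8.0266 + 9.7044 = 23.806 kg m².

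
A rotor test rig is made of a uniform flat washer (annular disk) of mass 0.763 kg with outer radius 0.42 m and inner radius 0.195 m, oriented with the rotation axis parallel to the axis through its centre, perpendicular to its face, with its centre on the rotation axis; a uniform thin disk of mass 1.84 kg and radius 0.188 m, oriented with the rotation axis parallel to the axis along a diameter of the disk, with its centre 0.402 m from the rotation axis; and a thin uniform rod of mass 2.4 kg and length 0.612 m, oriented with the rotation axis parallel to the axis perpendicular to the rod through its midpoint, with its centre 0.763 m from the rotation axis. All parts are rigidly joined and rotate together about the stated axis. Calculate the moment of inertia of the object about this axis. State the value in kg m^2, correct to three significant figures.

Annular disk: I_cm = (1/2)M(R²+r²) = (1/2)(0.763)[(0.42)² + (0.195)²] = 0.081803 kg m^2; axis through the centre, so I = 0.081803 kg m^2.
Thin disk: I_cm = (1/4)MR² = (1/4)(1.84)(0.188)² = 0.016258 kg m^2; centre at d = 0.402 m, so the parallel axis theorem gives I = 0.016258 + (1.84)(0.402)² = 0.31361 kg m^2.
Thin rod: I_cm = (1/12)ML² = (1/12)(2.4)(0.612)² = 0.074909 kg m^2; centre at d = 0.763 m, so the parallel axis theorem gives I = 0.074909 + (2.4)(0.763)² = 1.4721 kg m^2.
Total I = 0.081803 + 0.31361 + 1.4721 = 1.8675 kg m^2.

1.87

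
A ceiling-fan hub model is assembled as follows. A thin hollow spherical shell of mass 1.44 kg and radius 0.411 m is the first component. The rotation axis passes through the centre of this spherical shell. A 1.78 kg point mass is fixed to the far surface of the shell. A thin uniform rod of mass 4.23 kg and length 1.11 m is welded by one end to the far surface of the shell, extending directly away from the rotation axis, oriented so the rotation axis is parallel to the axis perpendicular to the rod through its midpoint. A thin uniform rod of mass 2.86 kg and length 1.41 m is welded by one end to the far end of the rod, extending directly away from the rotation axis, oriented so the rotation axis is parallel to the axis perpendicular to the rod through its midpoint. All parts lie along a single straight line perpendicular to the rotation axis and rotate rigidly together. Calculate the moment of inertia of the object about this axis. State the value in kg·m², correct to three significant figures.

Spherical shell: I_cm = (2/3)MR² = (2/3)(1.44)(0.411)² = 0.16216 kg·m²; axis through the centre, so I = 0.16216 kg·m².
Point mass: I_cm = 0; centre at d = 0.411 m, so I = I_cm + Md² gives I = 0 + (1.78)(0.411)² = 0.30068 kg·m².
Thin rod: I_cm = (1/12)ML² = (1/12)(4.23)(1.11)² = 0.43432 kg·m²; centre at d = 0.411 + 0.555 = 0.966 m, so I = I_cm + Md² gives I = 0.43432 + (4.23)(0.966)² = 4.3816 kg·m².
Thin rod: I_cm = (1/12)ML² = (1/12)(2.86)(1.41)² = 0.47383 kg·m²; centre at d = 0.411 + 0.555 + 0.555 + 0.705 = 2.226 m, so I = I_cm + Md² gives I = 0.47383 + (2.86)(2.226)² = 14.645 kg·m².
Total I = 0.16216 + 0.30068 + 4.3816 + 14.645 = 19.49 kg·m².

19.5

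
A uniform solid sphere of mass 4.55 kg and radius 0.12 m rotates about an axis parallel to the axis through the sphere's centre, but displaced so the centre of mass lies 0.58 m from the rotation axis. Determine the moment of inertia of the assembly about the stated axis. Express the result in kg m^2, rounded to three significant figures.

I_cm = (2/5)MR² = (2/5)(4.55)(0.12)² = 0.026208 kg m^2; centre at d = 0.58 m, so I = I_cm + Md² gives I = 0.026208 + (4.55)(0.58)² = 1.5568 kg m^2.

1.56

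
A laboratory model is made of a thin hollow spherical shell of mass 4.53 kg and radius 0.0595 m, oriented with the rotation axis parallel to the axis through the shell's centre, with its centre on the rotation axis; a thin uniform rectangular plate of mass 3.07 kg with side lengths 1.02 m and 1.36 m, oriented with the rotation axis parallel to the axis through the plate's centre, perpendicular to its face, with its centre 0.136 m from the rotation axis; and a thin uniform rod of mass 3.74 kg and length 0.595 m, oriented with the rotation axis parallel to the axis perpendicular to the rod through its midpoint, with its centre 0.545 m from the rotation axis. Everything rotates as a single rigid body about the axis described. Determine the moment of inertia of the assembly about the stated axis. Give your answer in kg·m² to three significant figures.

2.03

Spherical shell: I_cm = (2/3)MR² = (2/3)(4.53)(0.0595)² = 0.010692 kg·m²; axis through the centre, so I = 0.010692 kg·m².
Rectangular plate: I_cm = (1/12)M(a²+b²) = (1/12)(3.07)[(1.02)² + (1.36)²] = 0.73936 kg·m²; centre at d = 0.136 m, so I = I_cm + Md² gives I = 0.73936 + (3.07)(0.136)² = 0.79614 kg·m².
Thin rod: I_cm = (1/12)ML² = (1/12)(3.74)(0.595)² = 0.11034 kg·m²; centre at d = 0.545 m, so I = I_cm + Md² gives I = 0.11034 + (3.74)(0.545)² = 1.2212 kg·m².
Total I = 0.010692 + 0.79614 + 1.2212 = 2.028 kg·m².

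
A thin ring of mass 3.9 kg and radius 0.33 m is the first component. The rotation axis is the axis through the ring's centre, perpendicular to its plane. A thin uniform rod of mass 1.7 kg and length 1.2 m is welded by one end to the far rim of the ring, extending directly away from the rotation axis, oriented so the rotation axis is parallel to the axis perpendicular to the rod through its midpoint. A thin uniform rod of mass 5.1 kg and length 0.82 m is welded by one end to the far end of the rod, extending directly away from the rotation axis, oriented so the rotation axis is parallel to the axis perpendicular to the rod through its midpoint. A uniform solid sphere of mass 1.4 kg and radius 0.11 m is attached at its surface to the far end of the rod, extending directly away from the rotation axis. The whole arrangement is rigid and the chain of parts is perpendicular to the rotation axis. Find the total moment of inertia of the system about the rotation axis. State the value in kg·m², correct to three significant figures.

Thin ring: I_cm = MR² = (3.9)(0.33)² = 0.42471 kg·m²; axis through the centre, so I = 0.42471 kg·m².
Thin rod: I_cm = (1/12)ML² = (1/12)(1.7)(1.2)² = 0.204 kg·m²; centre at d = 0.33 + 0.6 = 0.93 m, so the parallel axis theorem gives I = 0.204 + (1.7)(0.93)² = 1.6743 kg·m².
Thin rod: I_cm = (1/12)ML² = (1/12)(5.1)(0.82)² = 0.28577 kg·m²; centre at d = 0.33 + 0.6 + 0.6 + 0.41 = 1.94 m, so the parallel axis theorem gives I = 0.28577 + (5.1)(1.94)² = 19.48 kg·m².
Solid sphere: I_cm = (2/5)MR² = (2/5)(1.4)(0.11)² = 0.006776 kg·m²; centre at d = 0.33 + 0.6 + 0.6 + 0.41 + 0.41 + 0.11 = 2.46 m, so the parallel axis theorem gives I = 0.006776 + (1.4)(2.46)² = 8.479 kg·m².
Total I = 0.42471 + 1.6743 + 19.48 + 8.479 = 30.058 kg·m².

30.1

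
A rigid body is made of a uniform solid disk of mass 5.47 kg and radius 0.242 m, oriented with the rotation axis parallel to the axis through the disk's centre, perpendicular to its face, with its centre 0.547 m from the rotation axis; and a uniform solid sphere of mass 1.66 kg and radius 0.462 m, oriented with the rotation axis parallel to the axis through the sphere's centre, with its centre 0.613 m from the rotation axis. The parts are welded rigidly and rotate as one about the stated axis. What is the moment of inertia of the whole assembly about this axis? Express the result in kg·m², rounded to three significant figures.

Solid disk: I_cm = (1/2)MR² = (1/2)(5.47)(0.242)² = 0.16017 kg·m²; centre at d = 0.547 m, so the parallel axis theorem gives I = 0.16017 + (5.47)(0.547)² = 1.7968 kg·m².
Solid sphere: I_cm = (2/5)MR² = (2/5)(1.66)(0.462)² = 0.14173 kg·m²; centre at d = 0.613 m, so the parallel axis theorem gives I = 0.14173 + (1.66)(0.613)² = 0.7655 kg·m².
Total I = 1.7968 + 0.7655 = 2.5623 kg·m².

2.56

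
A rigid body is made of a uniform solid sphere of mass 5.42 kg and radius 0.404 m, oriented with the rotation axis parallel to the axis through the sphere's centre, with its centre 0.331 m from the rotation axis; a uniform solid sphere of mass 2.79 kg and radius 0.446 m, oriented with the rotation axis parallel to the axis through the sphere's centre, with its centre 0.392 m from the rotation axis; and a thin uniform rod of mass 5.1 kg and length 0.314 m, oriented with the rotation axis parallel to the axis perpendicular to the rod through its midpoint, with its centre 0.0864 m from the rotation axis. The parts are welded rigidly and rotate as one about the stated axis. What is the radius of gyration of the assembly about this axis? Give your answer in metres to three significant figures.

0.355

Solid sphere: I_cm = (2/5)MR² = (2/5)(5.42)(0.404)² = 0.35385 kg m²; centre at d = 0.331 m, so I = I_cm + Md² gives I = 0.35385 + (5.42)(0.331)² = 0.94767 kg m².
Solid sphere: I_cm = (2/5)MR² = (2/5)(2.79)(0.446)² = 0.22199 kg m²; centre at d = 0.392 m, so I = I_cm + Md² gives I = 0.22199 + (2.79)(0.392)² = 0.65071 kg m².
Thin rod: I_cm = (1/12)ML² = (1/12)(5.1)(0.314)² = 0.041903 kg m²; centre at d = 0.0864 m, so I = I_cm + Md² gives I = 0.041903 + (5.1)(0.0864)² = 0.079975 kg m².
Total I = 1.6784 kg m²; total mass M = 13.31 kg.
k = √(I/M) = √(1.6784/13.31) = 0.3551 m.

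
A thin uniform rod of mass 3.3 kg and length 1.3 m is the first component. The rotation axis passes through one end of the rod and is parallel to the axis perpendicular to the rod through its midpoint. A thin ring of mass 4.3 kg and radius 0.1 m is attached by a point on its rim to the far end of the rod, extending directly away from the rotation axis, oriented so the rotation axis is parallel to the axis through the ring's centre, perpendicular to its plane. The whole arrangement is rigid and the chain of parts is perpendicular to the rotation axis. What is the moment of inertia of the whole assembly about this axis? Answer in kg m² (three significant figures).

10.3

Thin rod: I_cm = (1/12)ML² = (1/12)(3.3)(1.3)² = 0.46475 kg m²; centre at d = 0.65 m, so the parallel axis theorem gives I = 0.46475 + (3.3)(0.65)² = 1.859 kg m².
Thin ring: I_cm = MR² = (4.3)(0.1)² = 0.043 kg m²; centre at d = 0.65 + 0.65 + 0.1 = 1.4 m, so the parallel axis theorem gives I = 0.043 + (4.3)(1.4)² = 8.471 kg m².
Total I = 1.859 + 8.471 = 10.33 kg m².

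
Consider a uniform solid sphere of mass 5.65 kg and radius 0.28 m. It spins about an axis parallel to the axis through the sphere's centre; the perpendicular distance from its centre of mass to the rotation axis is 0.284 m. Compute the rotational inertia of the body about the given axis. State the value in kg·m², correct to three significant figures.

0.633

I_cm = (2/5)MR² = (2/5)(5.65)(0.28)² = 0.17718 kg·m²; centre at d = 0.284 m, so I = I_cm + Md² gives I = 0.17718 + (5.65)(0.284)² = 0.63289 kg·m².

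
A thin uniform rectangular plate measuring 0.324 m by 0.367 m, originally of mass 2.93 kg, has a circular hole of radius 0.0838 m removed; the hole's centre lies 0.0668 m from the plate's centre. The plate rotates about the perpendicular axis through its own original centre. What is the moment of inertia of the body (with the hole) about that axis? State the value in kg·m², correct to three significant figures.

Unpierced body about its centre: I₀ = (1/12)M(a²+b²) = (1/12)(2.93)[(0.324)² + (0.367)²] = 0.058518 kg·m².
The removed disk has mass m = M·πr²/(ab) = (2.93)·π(0.0838)²/(0.324·0.367) = 0.54362 kg (same uniform areal density).
Its moment of inertia about the rotation axis (parallel-axis theorem): I_hole = (1/2)mr² + md² = (1/2)(0.54362)(0.0838)² + (0.54362)(0.0668)² = 0.0043345 kg·m².
Treating the hole as negative mass, I = I₀ − I_hole = 0.058518 − 0.0043345 = 0.054184 kg·m².

0.0542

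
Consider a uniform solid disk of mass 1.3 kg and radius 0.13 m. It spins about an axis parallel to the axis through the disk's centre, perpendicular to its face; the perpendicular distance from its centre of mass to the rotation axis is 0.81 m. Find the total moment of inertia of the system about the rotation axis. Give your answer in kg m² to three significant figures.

0.864

I_cm = (1/2)MR² = (1/2)(1.3)(0.13)² = 0.010985 kg m²; centre at d = 0.81 m, so the parallel axis theorem gives I = 0.010985 + (1.3)(0.81)² = 0.86392 kg m².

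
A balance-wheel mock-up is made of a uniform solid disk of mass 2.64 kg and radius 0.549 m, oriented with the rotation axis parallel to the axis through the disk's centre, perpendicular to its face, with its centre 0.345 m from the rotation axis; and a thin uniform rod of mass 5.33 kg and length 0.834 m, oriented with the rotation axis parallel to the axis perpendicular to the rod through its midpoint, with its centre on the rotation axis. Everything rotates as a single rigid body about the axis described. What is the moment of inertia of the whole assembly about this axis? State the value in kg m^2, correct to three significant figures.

Solid disk: I_cm = (1/2)MR² = (1/2)(2.64)(0.549)² = 0.39785 kg m^2; centre at d = 0.345 m, so the parallel axis theorem gives I = 0.39785 + (2.64)(0.345)² = 0.71208 kg m^2.
Thin rod: I_cm = (1/12)ML² = (1/12)(5.33)(0.834)² = 0.30894 kg m^2; axis through the centre, so I = 0.30894 kg m^2.
Total I = 0.71208 + 0.30894 = 1.021 kg m^2.

1.02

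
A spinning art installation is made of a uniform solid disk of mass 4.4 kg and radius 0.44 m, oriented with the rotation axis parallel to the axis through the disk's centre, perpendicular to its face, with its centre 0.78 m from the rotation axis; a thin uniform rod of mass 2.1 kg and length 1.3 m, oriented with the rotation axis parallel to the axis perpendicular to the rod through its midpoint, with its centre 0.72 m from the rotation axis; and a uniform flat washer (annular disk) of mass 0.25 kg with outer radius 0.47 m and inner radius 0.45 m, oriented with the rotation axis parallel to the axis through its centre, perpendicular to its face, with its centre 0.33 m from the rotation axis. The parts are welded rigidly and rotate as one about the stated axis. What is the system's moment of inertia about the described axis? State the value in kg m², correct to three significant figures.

4.57

Solid disk: I_cm = (1/2)MR² = (1/2)(4.4)(0.44)² = 0.42592 kg m²; centre at d = 0.78 m, so the parallel axis theorem gives I = 0.42592 + (4.4)(0.78)² = 3.1029 kg m².
Thin rod: I_cm = (1/12)ML² = (1/12)(2.1)(1.3)² = 0.29575 kg m²; centre at d = 0.72 m, so the parallel axis theorem gives I = 0.29575 + (2.1)(0.72)² = 1.3844 kg m².
Annular disk: I_cm = (1/2)M(R²+r²) = (1/2)(0.25)[(0.47)² + (0.45)²] = 0.052925 kg m²; centre at d = 0.33 m, so the parallel axis theorem gives I = 0.052925 + (0.25)(0.33)² = 0.08015 kg m².
Total I = 3.1029 + 1.3844 + 0.08015 = 4.5674 kg m².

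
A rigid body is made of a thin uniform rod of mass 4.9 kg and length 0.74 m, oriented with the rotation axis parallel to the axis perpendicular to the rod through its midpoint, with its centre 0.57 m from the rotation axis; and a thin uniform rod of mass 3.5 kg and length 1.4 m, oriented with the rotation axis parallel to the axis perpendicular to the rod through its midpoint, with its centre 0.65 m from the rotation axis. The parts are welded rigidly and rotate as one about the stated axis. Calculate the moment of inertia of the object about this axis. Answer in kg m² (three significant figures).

Thin rod: I_cm = (1/12)ML² = (1/12)(4.9)(0.74)² = 0.2236 kg m²; centre at d = 0.57 m, so I = I_cm + Md² gives I = 0.2236 + (4.9)(0.57)² = 1.8156 kg m².
Thin rod: I_cm = (1/12)ML² = (1/12)(3.5)(1.4)² = 0.57167 kg m²; centre at d = 0.65 m, so I = I_cm + Md² gives I = 0.57167 + (3.5)(0.65)² = 2.0504 kg m².
Total I = 1.8156 + 2.0504 = 3.866 kg m².

3.87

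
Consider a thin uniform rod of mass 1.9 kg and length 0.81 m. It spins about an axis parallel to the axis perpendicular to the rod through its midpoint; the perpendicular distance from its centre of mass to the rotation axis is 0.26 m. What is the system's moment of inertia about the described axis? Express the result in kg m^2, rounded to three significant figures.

0.232

I_cm = (1/12)ML² = (1/12)(1.9)(0.81)² = 0.10388 kg m^2; centre at d = 0.26 m, so I = I_cm + Md² gives I = 0.10388 + (1.9)(0.26)² = 0.23232 kg m^2.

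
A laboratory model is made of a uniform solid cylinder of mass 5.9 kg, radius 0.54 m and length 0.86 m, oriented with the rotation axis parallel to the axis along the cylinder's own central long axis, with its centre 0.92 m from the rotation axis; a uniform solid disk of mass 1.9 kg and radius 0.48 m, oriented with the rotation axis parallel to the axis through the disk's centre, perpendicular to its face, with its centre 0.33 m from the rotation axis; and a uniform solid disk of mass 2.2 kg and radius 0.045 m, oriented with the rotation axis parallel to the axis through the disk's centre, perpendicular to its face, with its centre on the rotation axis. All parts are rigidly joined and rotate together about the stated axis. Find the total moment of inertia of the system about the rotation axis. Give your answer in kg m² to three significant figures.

Solid cylinder: I_cm = (1/2)MR² = (1/2)(5.9)(0.54)² = 0.86022 kg m²; centre at d = 0.92 m, so I = I_cm + Md² gives I = 0.86022 + (5.9)(0.92)² = 5.854 kg m².
Solid disk: I_cm = (1/2)MR² = (1/2)(1.9)(0.48)² = 0.21888 kg m²; centre at d = 0.33 m, so I = I_cm + Md² gives I = 0.21888 + (1.9)(0.33)² = 0.42579 kg m².
Solid disk: I_cm = (1/2)MR² = (1/2)(2.2)(0.045)² = 0.0022275 kg m²; axis through the centre, so I = 0.0022275 kg m².
Total I = 5.854 + 0.42579 + 0.0022275 = 6.282 kg m².

6.28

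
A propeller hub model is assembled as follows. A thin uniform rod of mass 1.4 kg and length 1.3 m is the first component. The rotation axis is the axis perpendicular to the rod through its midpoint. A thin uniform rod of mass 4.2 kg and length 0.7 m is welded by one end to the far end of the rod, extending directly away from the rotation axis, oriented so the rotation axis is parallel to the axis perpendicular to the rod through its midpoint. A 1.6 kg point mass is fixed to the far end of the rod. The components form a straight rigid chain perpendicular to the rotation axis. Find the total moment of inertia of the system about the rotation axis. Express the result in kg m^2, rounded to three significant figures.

Thin rod: I_cm = (1/12)ML² = (1/12)(1.4)(1.3)² = 0.19717 kg m^2; axis through the centre, so I = 0.19717 kg m^2.
Thin rod: I_cm = (1/12)ML² = (1/12)(4.2)(0.7)² = 0.1715 kg m^2; centre at d = 0.65 + 0.35 = 1 m, so I = I_cm + Md² gives I = 0.1715 + (4.2)(1)² = 4.3715 kg m^2.
Point mass: I_cm = 0; centre at d = 0.65 + 0.35 + 0.35 = 1.35 m, so I = I_cm + Md² gives I = 0 + (1.6)(1.35)² = 2.916 kg m^2.
Total I = 0.19717 + 4.3715 + 2.916 = 7.4847 kg m^2.

7.48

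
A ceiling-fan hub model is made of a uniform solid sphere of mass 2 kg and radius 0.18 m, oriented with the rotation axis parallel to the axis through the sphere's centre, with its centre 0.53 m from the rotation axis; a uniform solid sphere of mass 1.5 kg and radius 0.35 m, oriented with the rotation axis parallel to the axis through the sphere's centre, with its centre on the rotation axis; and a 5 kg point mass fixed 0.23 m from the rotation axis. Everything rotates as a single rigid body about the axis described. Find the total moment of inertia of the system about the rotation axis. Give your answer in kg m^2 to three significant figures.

0.926

Solid sphere: I_cm = (2/5)MR² = (2/5)(2)(0.18)² = 0.02592 kg m^2; centre at d = 0.53 m, so the parallel axis theorem gives I = 0.02592 + (2)(0.53)² = 0.58772 kg m^2.
Solid sphere: I_cm = (2/5)MR² = (2/5)(1.5)(0.35)² = 0.0735 kg m^2; axis through the centre, so I = 0.0735 kg m^2.
Point mass: I_cm = 0; centre at d = 0.23 m, so the parallel axis theorem gives I = 0 + (5)(0.23)² = 0.2645 kg m^2.
Total I = 0.58772 + 0.0735 + 0.2645 = 0.92572 kg m^2.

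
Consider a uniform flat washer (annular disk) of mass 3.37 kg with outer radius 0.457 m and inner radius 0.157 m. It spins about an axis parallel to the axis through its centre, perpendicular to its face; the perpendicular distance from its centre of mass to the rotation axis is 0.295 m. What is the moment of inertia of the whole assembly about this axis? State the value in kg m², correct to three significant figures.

I_cm = (1/2)M(R²+r²) = (1/2)(3.37)[(0.457)² + (0.157)²] = 0.39344 kg m²; centre at d = 0.295 m, so the parallel axis theorem gives I = 0.39344 + (3.37)(0.295)² = 0.68672 kg m².

0.687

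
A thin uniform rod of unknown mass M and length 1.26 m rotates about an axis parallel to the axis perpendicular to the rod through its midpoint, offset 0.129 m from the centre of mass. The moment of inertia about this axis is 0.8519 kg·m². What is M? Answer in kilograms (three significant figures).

5.72

I = I_cm + Md² = (1/12)ML² + Md² = M·[0.0833333·(1.26)² + (0.129)²] = M·0.14894.
So M = 0.8519 / 0.14894 = 5.7197 kg.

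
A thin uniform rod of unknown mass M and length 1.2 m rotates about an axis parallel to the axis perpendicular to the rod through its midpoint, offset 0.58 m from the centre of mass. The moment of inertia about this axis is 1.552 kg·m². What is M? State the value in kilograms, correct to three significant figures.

I = I_cm + Md² = (1/12)ML² + Md² = M·[0.0833333·(1.2)² + (0.58)²] = M·0.4564.
So M = 1.552 / 0.4564 = 3.4005 kg.

3.40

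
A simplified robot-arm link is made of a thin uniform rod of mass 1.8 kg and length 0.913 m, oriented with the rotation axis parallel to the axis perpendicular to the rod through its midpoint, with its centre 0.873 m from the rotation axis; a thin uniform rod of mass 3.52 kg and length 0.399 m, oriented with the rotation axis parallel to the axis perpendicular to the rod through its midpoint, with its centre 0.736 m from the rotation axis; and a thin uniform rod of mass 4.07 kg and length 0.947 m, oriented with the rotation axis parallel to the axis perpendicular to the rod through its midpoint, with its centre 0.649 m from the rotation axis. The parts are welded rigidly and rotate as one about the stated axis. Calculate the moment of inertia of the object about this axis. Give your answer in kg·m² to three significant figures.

5.47

Thin rod: I_cm = (1/12)ML² = (1/12)(1.8)(0.913)² = 0.12504 kg·m²; centre at d = 0.873 m, so the parallel axis theorem gives I = 0.12504 + (1.8)(0.873)² = 1.4969 kg·m².
Thin rod: I_cm = (1/12)ML² = (1/12)(3.52)(0.399)² = 0.046699 kg·m²; centre at d = 0.736 m, so the parallel axis theorem gives I = 0.046699 + (3.52)(0.736)² = 1.9535 kg·m².
Thin rod: I_cm = (1/12)ML² = (1/12)(4.07)(0.947)² = 0.30417 kg·m²; centre at d = 0.649 m, so the parallel axis theorem gives I = 0.30417 + (4.07)(0.649)² = 2.0185 kg·m².
Total I = 1.4969 + 1.9535 + 2.0185 = 5.4688 kg·m².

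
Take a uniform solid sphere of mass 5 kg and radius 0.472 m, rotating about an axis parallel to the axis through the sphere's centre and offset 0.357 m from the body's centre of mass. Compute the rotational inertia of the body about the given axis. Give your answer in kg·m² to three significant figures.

1.08

I_cm = (2/5)MR² = (2/5)(5)(0.472)² = 0.44557 kg·m²; centre at d = 0.357 m, so the parallel axis theorem gives I = 0.44557 + (5)(0.357)² = 1.0828 kg·m².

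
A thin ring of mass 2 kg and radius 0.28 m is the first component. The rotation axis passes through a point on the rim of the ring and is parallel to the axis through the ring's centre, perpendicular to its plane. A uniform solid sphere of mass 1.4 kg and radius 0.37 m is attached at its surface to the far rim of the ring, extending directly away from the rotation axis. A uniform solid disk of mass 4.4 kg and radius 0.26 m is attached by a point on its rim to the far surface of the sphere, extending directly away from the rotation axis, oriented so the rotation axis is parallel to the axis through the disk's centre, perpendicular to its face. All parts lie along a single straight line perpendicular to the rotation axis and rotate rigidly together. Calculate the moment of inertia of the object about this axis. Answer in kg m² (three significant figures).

12.5

Thin ring: I_cm = MR² = (2)(0.28)² = 0.1568 kg m²; centre at d = 0.28 m, so the parallel axis theorem gives I = 0.1568 + (2)(0.28)² = 0.3136 kg m².
Solid sphere: I_cm = (2/5)MR² = (2/5)(1.4)(0.37)² = 0.076664 kg m²; centre at d = 0.28 + 0.28 + 0.37 = 0.93 m, so the parallel axis theorem gives I = 0.076664 + (1.4)(0.93)² = 1.2875 kg m².
Solid disk: I_cm = (1/2)MR² = (1/2)(4.4)(0.26)² = 0.14872 kg m²; centre at d = 0.28 + 0.28 + 0.37 + 0.37 + 0.26 = 1.56 m, so the parallel axis theorem gives I = 0.14872 + (4.4)(1.56)² = 10.857 kg m².
Total I = 0.3136 + 1.2875 + 10.857 = 12.458 kg m².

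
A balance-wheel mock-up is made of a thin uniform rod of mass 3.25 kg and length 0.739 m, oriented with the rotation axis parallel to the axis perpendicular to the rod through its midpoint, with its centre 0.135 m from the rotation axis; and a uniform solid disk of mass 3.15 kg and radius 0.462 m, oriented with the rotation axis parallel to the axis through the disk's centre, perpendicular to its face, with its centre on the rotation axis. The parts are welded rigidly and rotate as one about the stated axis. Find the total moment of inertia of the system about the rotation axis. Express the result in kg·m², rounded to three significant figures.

0.543

Thin rod: I_cm = (1/12)ML² = (1/12)(3.25)(0.739)² = 0.14791 kg·m²; centre at d = 0.135 m, so the parallel axis theorem gives I = 0.14791 + (3.25)(0.135)² = 0.20714 kg·m².
Solid disk: I_cm = (1/2)MR² = (1/2)(3.15)(0.462)² = 0.33617 kg·m²; axis through the centre, so I = 0.33617 kg·m².
Total I = 0.20714 + 0.33617 = 0.54331 kg·m².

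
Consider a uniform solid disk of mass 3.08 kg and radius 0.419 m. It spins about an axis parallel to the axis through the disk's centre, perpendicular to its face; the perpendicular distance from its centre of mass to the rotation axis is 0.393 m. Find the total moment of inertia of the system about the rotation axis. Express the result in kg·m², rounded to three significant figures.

0.746

I_cm = (1/2)MR² = (1/2)(3.08)(0.419)² = 0.27036 kg·m²; centre at d = 0.393 m, so I = I_cm + Md² gives I = 0.27036 + (3.08)(0.393)² = 0.74607 kg·m².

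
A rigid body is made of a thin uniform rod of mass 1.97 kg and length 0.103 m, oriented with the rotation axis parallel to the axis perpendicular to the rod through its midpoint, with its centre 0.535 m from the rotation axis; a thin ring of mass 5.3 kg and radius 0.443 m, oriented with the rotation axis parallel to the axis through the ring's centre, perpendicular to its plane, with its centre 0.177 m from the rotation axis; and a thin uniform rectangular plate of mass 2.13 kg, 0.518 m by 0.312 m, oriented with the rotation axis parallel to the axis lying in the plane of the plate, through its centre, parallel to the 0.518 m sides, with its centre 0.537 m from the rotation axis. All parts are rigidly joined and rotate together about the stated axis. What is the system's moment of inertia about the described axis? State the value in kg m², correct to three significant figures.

2.40

Thin rod: I_cm = (1/12)ML² = (1/12)(1.97)(0.103)² = 0.0017416 kg m²; centre at d = 0.535 m, so the parallel axis theorem gives I = 0.0017416 + (1.97)(0.535)² = 0.5656 kg m².
Thin ring: I_cm = MR² = (5.3)(0.443)² = 1.0401 kg m²; centre at d = 0.177 m, so the parallel axis theorem gives I = 1.0401 + (5.3)(0.177)² = 1.2062 kg m².
Rectangular plate: I_cm = (1/12)Mb² = (1/12)(2.13)(0.312)² = 0.017279 kg m²; centre at d = 0.537 m, so the parallel axis theorem gives I = 0.017279 + (2.13)(0.537)² = 0.6315 kg m².
Total I = 0.5656 + 1.2062 + 0.6315 = 2.4033 kg m².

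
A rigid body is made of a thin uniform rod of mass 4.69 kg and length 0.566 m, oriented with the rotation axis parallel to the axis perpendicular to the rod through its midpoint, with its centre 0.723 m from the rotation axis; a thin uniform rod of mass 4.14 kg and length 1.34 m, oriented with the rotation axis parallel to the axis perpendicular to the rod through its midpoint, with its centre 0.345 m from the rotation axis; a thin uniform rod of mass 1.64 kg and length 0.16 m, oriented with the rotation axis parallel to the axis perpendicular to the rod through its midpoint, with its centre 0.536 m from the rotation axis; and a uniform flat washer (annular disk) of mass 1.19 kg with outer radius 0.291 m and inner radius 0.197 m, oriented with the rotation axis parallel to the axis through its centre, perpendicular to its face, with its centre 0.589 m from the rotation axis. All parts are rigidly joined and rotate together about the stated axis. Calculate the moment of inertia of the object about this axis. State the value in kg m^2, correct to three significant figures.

Thin rod: I_cm = (1/12)ML² = (1/12)(4.69)(0.566)² = 0.12521 kg m^2; centre at d = 0.723 m, so I = I_cm + Md² gives I = 0.12521 + (4.69)(0.723)² = 2.5768 kg m^2.
Thin rod: I_cm = (1/12)ML² = (1/12)(4.14)(1.34)² = 0.61948 kg m^2; centre at d = 0.345 m, so I = I_cm + Md² gives I = 0.61948 + (4.14)(0.345)² = 1.1122 kg m^2.
Thin rod: I_cm = (1/12)ML² = (1/12)(1.64)(0.16)² = 0.0034987 kg m^2; centre at d = 0.536 m, so I = I_cm + Md² gives I = 0.0034987 + (1.64)(0.536)² = 0.47466 kg m^2.
Annular disk: I_cm = (1/2)M(R²+r²) = (1/2)(1.19)[(0.291)² + (0.197)²] = 0.073477 kg m^2; centre at d = 0.589 m, so I = I_cm + Md² gives I = 0.073477 + (1.19)(0.589)² = 0.48631 kg m^2.
Total I = 2.5768 + 1.1122 + 0.47466 + 0.48631 = 4.65 kg m^2.

4.65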